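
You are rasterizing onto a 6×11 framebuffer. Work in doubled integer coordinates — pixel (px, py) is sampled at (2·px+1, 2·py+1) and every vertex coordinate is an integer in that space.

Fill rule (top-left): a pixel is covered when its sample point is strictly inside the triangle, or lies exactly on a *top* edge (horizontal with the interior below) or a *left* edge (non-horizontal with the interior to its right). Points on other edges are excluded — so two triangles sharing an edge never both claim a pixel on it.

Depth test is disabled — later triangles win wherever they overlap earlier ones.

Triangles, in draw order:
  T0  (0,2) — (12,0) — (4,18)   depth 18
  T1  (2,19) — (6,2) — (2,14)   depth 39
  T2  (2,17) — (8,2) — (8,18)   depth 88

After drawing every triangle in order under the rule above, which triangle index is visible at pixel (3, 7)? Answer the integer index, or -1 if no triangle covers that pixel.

T0:
  2·area = 200
  edge (0, 2)→(12, 0): d=(12,-2) top-left  bias=+0
  edge (12, 0)→(4, 18): d=(-8,18) right/bottom  bias=-1
  edge (4, 18)→(0, 2): d=(-4,-16) top-left  bias=+0
    (3,0)@(7, 1): e=[2,82,116] → █
    (4,0)@(9, 1): e=[6,46,148] → █
    (5,0)@(11, 1): e=[10,10,180] → █
    (0,1)@(1, 3): e=[14,174,12] → █
    (1,1)@(3, 3): e=[18,138,44] → █
    (2,1)@(5, 3): e=[22,102,76] → █
    (5,1)@(11, 3): e=[34,-6,172] → ·
    (0,2)@(1, 5): e=[38,158,4] → █
    (5,2)@(11, 5): e=[58,-22,164] → ·
    (0,3)@(1, 7): e=[62,142,-4] → ·
    (1,3)@(3, 7): e=[66,106,28] → █
    (4,3)@(9, 7): e=[78,-2,124] → ·
  covered (25 px):
    · · · █ █ █
    █ █ █ █ █ ·
    █ █ █ █ █ ·
    · █ █ █ · ·
    · █ █ █ · ·
    · █ █ █ · ·
    · █ █ · · ·
    · · █ · · ·
    · · · · · ·
    · · · · · ·
    · · · · · ·
T1:
  2·area = 20  (B↔C swapped to make it positive)
  edge (2, 19)→(2, 14): d=(0,-5) top-left  bias=+0
  edge (2, 14)→(6, 2): d=(4,-12) top-left  bias=+0
  edge (6, 2)→(2, 19): d=(-4,17) right/bottom  bias=-1
    (2,2)@(5, 5): e=[15,0,5] → █  [on edge]
    (3,2)@(7, 5): e=[25,24,-29] → ·
    (2,3)@(5, 7): e=[15,8,-3] → ·
    (1,5)@(3, 11): e=[5,0,15] → █  [on edge]
    (2,5)@(5, 11): e=[15,24,-19] → ·
    (1,6)@(3, 13): e=[5,8,7] → █
    (2,6)@(5, 13): e=[15,32,-27] → ·
    (1,7)@(3, 15): e=[5,16,-1] → ·
    (0,8)@(1, 17): e=[-5,0,25] → ·  [on edge]
  covered (3 px):
    · · · · · ·
    · · · · · ·
    · · █ · · ·
    · · · · · ·
    · · · · · ·
    · █ · · · ·
    · █ · · · ·
    · · · · · ·
    · · · · · ·
    · · · · · ·
    · · · · · ·
T2:
  2·area = 96
  edge (2, 17)→(8, 2): d=(6,-15) top-left  bias=+0
  edge (8, 2)→(8, 18): d=(0,16) right/bottom  bias=-1
  edge (8, 18)→(2, 17): d=(-6,-1) top-left  bias=+0
    (3,2)@(7, 5): e=[3,16,77] → █
    (4,2)@(9, 5): e=[33,-16,79] → ·
    (3,3)@(7, 7): e=[15,16,65] → █
    (4,3)@(9, 7): e=[45,-16,67] → ·
    (3,4)@(7, 9): e=[27,16,53] → █
    (4,4)@(9, 9): e=[57,-16,55] → ·
    (2,5)@(5, 11): e=[9,48,39] → █
    (4,5)@(9, 11): e=[69,-16,43] → ·
    (2,6)@(5, 13): e=[21,48,27] → █
    (4,6)@(9, 13): e=[81,-16,31] → ·
    (1,7)@(3, 15): e=[3,80,13] → █
    (4,7)@(9, 15): e=[93,-16,19] → ·
  covered (13 px):
    · · · · · ·
    · · · · · ·
    · · · █ · ·
    · · · █ · ·
    · · · █ · ·
    · · █ █ · ·
    · · █ █ · ·
    · █ █ █ · ·
    · █ █ █ · ·
    · · · · · ·
    · · · · · ·

Z-buffer (winner per pixel, '.' = empty):
  . . . 0 0 0
  0 0 0 0 0 .
  0 0 1 2 0 .
  . 0 0 2 . .
  . 0 0 2 . .
  . 1 2 2 . .
  . 1 2 2 . .
  . 2 2 2 . .
  . 2 2 2 . .
  . . . . . .
  . . . . . .

Final: 2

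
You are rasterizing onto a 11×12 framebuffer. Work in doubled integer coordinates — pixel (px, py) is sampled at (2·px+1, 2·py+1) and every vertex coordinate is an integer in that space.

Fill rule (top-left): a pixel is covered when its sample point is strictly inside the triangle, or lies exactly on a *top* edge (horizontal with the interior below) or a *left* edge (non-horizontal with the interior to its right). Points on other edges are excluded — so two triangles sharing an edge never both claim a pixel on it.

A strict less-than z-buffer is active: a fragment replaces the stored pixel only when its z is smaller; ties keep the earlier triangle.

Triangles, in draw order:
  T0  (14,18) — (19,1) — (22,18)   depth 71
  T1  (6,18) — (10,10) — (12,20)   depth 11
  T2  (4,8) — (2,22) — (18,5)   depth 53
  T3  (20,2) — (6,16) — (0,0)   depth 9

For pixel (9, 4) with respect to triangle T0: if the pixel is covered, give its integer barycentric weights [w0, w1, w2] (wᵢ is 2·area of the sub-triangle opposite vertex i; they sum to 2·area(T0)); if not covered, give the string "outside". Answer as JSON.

T0:
  2·area = 136
  edge (14, 18)→(19, 1): d=(5,-17) top-left  bias=+0
  edge (19, 1)→(22, 18): d=(3,17) right/bottom  bias=-1
  edge (22, 18)→(14, 18): d=(-8,0) right/bottom  bias=-1
    (9,0)@(19, 1): e=[0,0,136] → .  [on edge]
    (9,1)@(19, 3): e=[10,6,120] → X
    (10,1)@(21, 3): e=[44,-28,120] → .
    (9,2)@(19, 5): e=[20,12,104] → X
    (10,2)@(21, 5): e=[54,-22,104] → .
    (9,3)@(19, 7): e=[30,18,88] → X
    (10,3)@(21, 7): e=[64,-16,88] → .
    (8,4)@(17, 9): e=[6,58,72] → X
    (10,4)@(21, 9): e=[74,-10,72] → .
    (8,5)@(17, 11): e=[16,64,56] → X
    (10,5)@(21, 11): e=[84,-4,56] → .
    (8,6)@(17, 13): e=[26,70,40] → X
  covered (18 px):
    . . . . . . . . . . .
    . . . . . . . . . X .
    . . . . . . . . . X .
    . . . . . . . . . X .
    . . . . . . . . X X .
    . . . . . . . . X X .
    . . . . . . . . X X X
    . . . . . . . X X X X
    . . . . . . . X X X X
    . . . . . . . . . . .
    . . . . . . . . . . .
    . . . . . . . . . . .
T1:
  2·area = 56
  edge (6, 18)→(10, 10): d=(4,-8) top-left  bias=+0
  edge (10, 10)→(12, 20): d=(2,10) right/bottom  bias=-1
  edge (12, 20)→(6, 18): d=(-6,-2) top-left  bias=+0
    (4,2)@(9, 5): e=[-28,0,84] → .  [on edge]
    (4,6)@(9, 13): e=[4,16,36] → X
    (5,6)@(11, 13): e=[20,-4,40] → .
    (4,7)@(9, 15): e=[12,20,24] → X
    (5,7)@(11, 15): e=[28,0,28] → .  [on edge]
    (1,8)@(3, 17): e=[-28,84,0] → .  [on edge]
    (3,8)@(7, 17): e=[4,44,8] → X
    (5,8)@(11, 17): e=[36,4,16] → X
    (6,8)@(13, 17): e=[52,-16,20] → .
    (3,9)@(7, 19): e=[12,48,-4] → .
    (4,9)@(9, 19): e=[28,28,0] → X  [on edge]
    (6,9)@(13, 19): e=[60,-12,8] → .
    (7,10)@(15, 21): e=[84,-28,0] → .  [on edge]
    (10,11)@(21, 23): e=[140,-84,0] → .  [on edge]
  covered (7 px):
    . . . . . . . . . . .
    . . . . . . . . . . .
    . . . . . . . . . . .
    . . . . . . . . . . .
    . . . . . . . . . . .
    . . . . . . . . . . .
    . . . . X . . . . . .
    . . . . X . . . . . .
    . . . X X X . . . . .
    . . . . X X . . . . .
    . . . . . . . . . . .
    . . . . . . . . . . .
T2:
  2·area = 190  (B↔C swapped to make it positive)
  edge (4, 8)→(18, 5): d=(14,-3) top-left  bias=+0
  edge (18, 5)→(2, 22): d=(-16,17) right/bottom  bias=-1
  edge (2, 22)→(4, 8): d=(2,-14) top-left  bias=+0
    (2,0)@(5, 1): e=[-95,285,0] → .  [on edge]
    (4,3)@(9, 7): e=[1,121,68] → X
    (5,3)@(11, 7): e=[7,87,96] → X
    (6,3)@(13, 7): e=[13,53,124] → X
    (7,3)@(15, 7): e=[19,19,152] → X
    (8,3)@(17, 7): e=[25,-15,180] → .
    (2,4)@(5, 9): e=[17,157,16] → X
    (3,4)@(7, 9): e=[23,123,44] → X
    (7,4)@(15, 9): e=[47,-13,156] → .
    (2,5)@(5, 11): e=[45,125,20] → X
    (6,5)@(13, 11): e=[69,-11,132] → .
    (2,6)@(5, 13): e=[73,93,24] → X
    (1,7)@(3, 15): e=[95,95,0] → X  [on edge]
  covered (22 px):
    . . . . . . . . . . .
    . . . . . . . . . . .
    . . . . . . . . . . .
    . . . . X X X X . . .
    . . X X X X X . . . .
    . . X X X X . . . . .
    . . X X X . . . . . .
    . X X X . . . . . . .
    . X X . . . . . . . .
    . X . . . . . . . . .
    . . . . . . . . . . .
    . . . . . . . . . . .
T3:
  2·area = 308
  edge (20, 2)→(6, 16): d=(-14,14) right/bottom  bias=-1
  edge (6, 16)→(0, 0): d=(-6,-16) top-left  bias=+0
  edge (0, 0)→(20, 2): d=(20,2) right/bottom  bias=-1
    (0,0)@(1, 1): e=[280,10,18] → X
    (1,0)@(3, 1): e=[252,42,14] → X
    (2,0)@(5, 1): e=[224,74,10] → X
    (3,0)@(7, 1): e=[196,106,6] → X
    (4,0)@(9, 1): e=[168,138,2] → X
    (5,0)@(11, 1): e=[140,170,-2] → .
    (10,0)@(21, 1): e=[0,330,-22] → .  [on edge]
    (0,1)@(1, 3): e=[252,-2,58] → .
    (1,1)@(3, 3): e=[224,30,54] → X
    (5,1)@(11, 3): e=[112,158,38] → X
    (6,1)@(13, 3): e=[84,190,34] → X
    (7,1)@(15, 3): e=[56,222,30] → X
    (9,1)@(19, 3): e=[0,286,22] → .  [on edge]
    (8,2)@(17, 5): e=[0,242,66] → .  [on edge]
    (7,3)@(15, 7): e=[0,198,110] → .  [on edge]
    (6,4)@(13, 9): e=[0,154,154] → .  [on edge]
    (5,5)@(11, 11): e=[0,110,198] → .  [on edge]
    (4,6)@(9, 13): e=[0,66,242] → .  [on edge]
    (3,7)@(7, 15): e=[0,22,286] → .  [on edge]
    (2,8)@(5, 17): e=[0,-22,330] → .  [on edge]
    (1,9)@(3, 19): e=[0,-66,374] → .  [on edge]
    (0,10)@(1, 21): e=[0,-110,418] → .  [on edge]
  covered (35 px):
    X X X X X . . . . . .
    . X X X X X X X X . .
    . X X X X X X X . . .
    . X X X X X X . . . .
    . . X X X X . . . . .
    . . X X X . . . . . .
    . . X X . . . . . . .
    . . . . . . . . . . .
    . . . . . . . . . . .
    . . . . . . . . . . .
    . . . . . . . . . . .
    . . . . . . . . . . .

Answer: [24,72,40]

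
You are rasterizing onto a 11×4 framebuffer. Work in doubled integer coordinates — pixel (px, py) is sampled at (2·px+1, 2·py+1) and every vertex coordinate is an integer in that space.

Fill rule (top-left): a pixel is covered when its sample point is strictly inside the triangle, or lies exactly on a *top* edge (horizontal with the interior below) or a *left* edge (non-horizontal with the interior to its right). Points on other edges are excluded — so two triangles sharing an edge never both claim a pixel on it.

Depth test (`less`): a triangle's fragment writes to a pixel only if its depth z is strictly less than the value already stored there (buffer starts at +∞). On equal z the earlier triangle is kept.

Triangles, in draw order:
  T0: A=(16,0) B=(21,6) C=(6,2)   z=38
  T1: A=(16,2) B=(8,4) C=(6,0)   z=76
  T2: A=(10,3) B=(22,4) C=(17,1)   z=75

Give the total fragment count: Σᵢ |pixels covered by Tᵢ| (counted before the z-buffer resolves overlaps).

T0:
  2·area = 70
  edge (16, 0)→(21, 6): d=(5,6) right/bottom  bias=-1
  edge (21, 6)→(6, 2): d=(-15,-4) top-left  bias=+0
  edge (6, 2)→(16, 0): d=(10,-2) top-left  bias=+0
    (5,0)@(11, 1): e=[35,35,0] → █  [on edge]
    (6,0)@(13, 1): e=[23,43,4] → █
    (7,0)@(15, 1): e=[11,51,8] → █
    (8,0)@(17, 1): e=[-1,59,12] → ·
    (0,1)@(1, 3): e=[105,-35,0] → ·  [on edge]
    (5,1)@(11, 3): e=[45,5,20] → █
    (8,1)@(17, 3): e=[9,29,32] → █
    (9,1)@(19, 3): e=[-3,37,36] → ·
    (5,2)@(11, 5): e=[55,-25,40] → ·
    (6,2)@(13, 5): e=[43,-17,44] → ·
    (7,2)@(15, 5): e=[31,-9,48] → ·
    (8,2)@(17, 5): e=[19,-1,52] → ·
  covered (8 px):
    · · · · · █ █ █ · · ·
    · · · · · █ █ █ █ · ·
    · · · · · · · · · █ ·
    · · · · · · · · · · ·
T1:
  2·area = 36
  edge (16, 2)→(8, 4): d=(-8,2) right/bottom  bias=-1
  edge (8, 4)→(6, 0): d=(-2,-4) top-left  bias=+0
  edge (6, 0)→(16, 2): d=(10,2) right/bottom  bias=-1
    (3,0)@(7, 1): e=[26,2,8] → █
    (4,0)@(9, 1): e=[22,10,4] → █
    (5,0)@(11, 1): e=[18,18,0] → ·  [on edge]
    (3,1)@(7, 3): e=[10,-2,28] → ·
    (4,1)@(9, 3): e=[6,6,24] → █
    (5,1)@(11, 3): e=[2,14,20] → █
    (6,1)@(13, 3): e=[-2,22,16] → ·
    (10,1)@(21, 3): e=[-18,54,0] → ·  [on edge]
    (4,2)@(9, 5): e=[-10,2,44] → ·
    (5,2)@(11, 5): e=[-14,10,40] → ·
  covered (4 px):
    · · · █ █ · · · · · ·
    · · · · █ █ · · · · ·
    · · · · · · · · · · ·
    · · · · · · · · · · ·
T2:
  2·area = 31  (B↔C swapped to make it positive)
  edge (10, 3)→(17, 1): d=(7,-2) top-left  bias=+0
  edge (17, 1)→(22, 4): d=(5,3) right/bottom  bias=-1
  edge (22, 4)→(10, 3): d=(-12,-1) top-left  bias=+0
    (8,0)@(17, 1): e=[0,0,31] → ·  [on edge]
    (5,1)@(11, 3): e=[2,28,1] → █
    (6,1)@(13, 3): e=[6,22,3] → █
    (7,1)@(15, 3): e=[10,16,5] → █
    (8,1)@(17, 3): e=[14,10,7] → █
    (9,1)@(19, 3): e=[18,4,9] → █
    (10,1)@(21, 3): e=[22,-2,11] → ·
    (1,2)@(3, 5): e=[0,62,-31] → ·  [on edge]
    (5,2)@(11, 5): e=[16,38,-23] → ·
    (6,2)@(13, 5): e=[20,32,-21] → ·
    (7,2)@(15, 5): e=[24,26,-19] → ·
    (8,2)@(17, 5): e=[28,20,-17] → ·
  covered (5 px):
    · · · · · · · · · · ·
    · · · · · █ █ █ █ █ ·
    · · · · · · · · · · ·
    · · · · · · · · · · ·

Answer: 17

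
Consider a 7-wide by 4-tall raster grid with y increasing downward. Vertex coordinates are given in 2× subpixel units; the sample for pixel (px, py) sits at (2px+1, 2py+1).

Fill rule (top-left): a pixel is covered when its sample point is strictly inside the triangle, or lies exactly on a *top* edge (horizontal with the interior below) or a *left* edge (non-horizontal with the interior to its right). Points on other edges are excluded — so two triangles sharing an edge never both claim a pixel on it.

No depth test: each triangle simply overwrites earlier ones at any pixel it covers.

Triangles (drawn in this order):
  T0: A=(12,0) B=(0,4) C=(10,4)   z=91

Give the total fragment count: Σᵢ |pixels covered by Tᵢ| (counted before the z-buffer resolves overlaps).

T0:
  2·area = 40  (B↔C swapped to make it positive)
  edge (12, 0)→(10, 4): d=(-2,4) right/bottom  bias=-1
  edge (10, 4)→(0, 4): d=(-10,0) right/bottom  bias=-1
  edge (0, 4)→(12, 0): d=(12,-4) top-left  bias=+0
    (4,0)@(9, 1): e=[10,30,0] → #  [on edge]
    (5,0)@(11, 1): e=[2,30,8] → #
    (6,0)@(13, 1): e=[-6,30,16] → ·
    (1,1)@(3, 3): e=[30,10,0] → #  [on edge]
    (2,1)@(5, 3): e=[22,10,8] → #
    (3,1)@(7, 3): e=[14,10,16] → #
    (5,1)@(11, 3): e=[-2,10,32] → ·
    (1,2)@(3, 5): e=[26,-10,24] → ·
    (2,2)@(5, 5): e=[18,-10,32] → ·
    (3,2)@(7, 5): e=[10,-10,40] → ·
    (4,2)@(9, 5): e=[2,-10,48] → ·
  covered (6 px):
    · · · · # # ·
    · # # # # · ·
    · · · · · · ·
    · · · · · · ·

Result: 6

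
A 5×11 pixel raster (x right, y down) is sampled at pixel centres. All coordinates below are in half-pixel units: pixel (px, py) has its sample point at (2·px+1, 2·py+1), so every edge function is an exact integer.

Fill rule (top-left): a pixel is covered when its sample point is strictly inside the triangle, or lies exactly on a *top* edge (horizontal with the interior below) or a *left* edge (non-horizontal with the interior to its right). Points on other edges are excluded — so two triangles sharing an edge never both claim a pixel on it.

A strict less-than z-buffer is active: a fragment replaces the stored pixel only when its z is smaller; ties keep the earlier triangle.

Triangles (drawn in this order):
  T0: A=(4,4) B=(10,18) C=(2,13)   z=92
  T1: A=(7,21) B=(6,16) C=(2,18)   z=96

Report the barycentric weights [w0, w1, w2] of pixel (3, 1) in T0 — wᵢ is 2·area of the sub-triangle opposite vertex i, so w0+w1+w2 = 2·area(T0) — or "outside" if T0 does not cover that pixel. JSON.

T0:
  2·area = 82
  edge (4, 4)→(10, 18): d=(6,14) right/bottom  bias=-1
  edge (10, 18)→(2, 13): d=(-8,-5) top-left  bias=+0
  edge (2, 13)→(4, 4): d=(2,-9) top-left  bias=+0
    (2,3)@(5, 7): e=[4,63,15] → #
    (3,3)@(7, 7): e=[-24,73,33] → ·
    (1,4)@(3, 9): e=[44,37,1] → #
    (3,4)@(7, 9): e=[-12,57,37] → ·
    (1,5)@(3, 11): e=[56,21,5] → #
    (3,5)@(7, 11): e=[0,41,41] → ·  [on edge]
    (1,6)@(3, 13): e=[68,5,9] → #
    (3,6)@(7, 13): e=[12,25,45] → #
    (4,6)@(9, 13): e=[-16,35,63] → ·
    (1,7)@(3, 15): e=[80,-11,13] → ·
    (2,7)@(5, 15): e=[52,-1,31] → ·
    (3,7)@(7, 15): e=[24,9,49] → #
  covered (10 px):
    · · · · ·
    · · · · ·
    · · · · ·
    · · # · ·
    · # # · ·
    · # # · ·
    · # # # ·
    · · · # ·
    · · · · #
    · · · · ·
    · · · · ·
T1:
  2·area = 22  (B↔C swapped to make it positive)
  edge (7, 21)→(2, 18): d=(-5,-3) top-left  bias=+0
  edge (2, 18)→(6, 16): d=(4,-2) top-left  bias=+0
  edge (6, 16)→(7, 21): d=(1,5) right/bottom  bias=-1
    (1,0)@(3, 1): e=[88,-66,0] → ·  [on edge]
    (2,5)@(5, 11): e=[44,-22,0] → ·  [on edge]
    (2,8)@(5, 17): e=[14,2,6] → #
    (3,8)@(7, 17): e=[20,6,-4] → ·
    (2,9)@(5, 19): e=[4,10,8] → #
    (3,9)@(7, 19): e=[10,14,-2] → ·
    (2,10)@(5, 21): e=[-6,18,10] → ·
    (3,10)@(7, 21): e=[0,22,0] → ·  [on edge]
  covered (2 px):
    · · · · ·
    · · · · ·
    · · · · ·
    · · · · ·
    · · · · ·
    · · · · ·
    · · · · ·
    · · · · ·
    · · # · ·
    · · # · ·
    · · · · ·

Answer: "outside"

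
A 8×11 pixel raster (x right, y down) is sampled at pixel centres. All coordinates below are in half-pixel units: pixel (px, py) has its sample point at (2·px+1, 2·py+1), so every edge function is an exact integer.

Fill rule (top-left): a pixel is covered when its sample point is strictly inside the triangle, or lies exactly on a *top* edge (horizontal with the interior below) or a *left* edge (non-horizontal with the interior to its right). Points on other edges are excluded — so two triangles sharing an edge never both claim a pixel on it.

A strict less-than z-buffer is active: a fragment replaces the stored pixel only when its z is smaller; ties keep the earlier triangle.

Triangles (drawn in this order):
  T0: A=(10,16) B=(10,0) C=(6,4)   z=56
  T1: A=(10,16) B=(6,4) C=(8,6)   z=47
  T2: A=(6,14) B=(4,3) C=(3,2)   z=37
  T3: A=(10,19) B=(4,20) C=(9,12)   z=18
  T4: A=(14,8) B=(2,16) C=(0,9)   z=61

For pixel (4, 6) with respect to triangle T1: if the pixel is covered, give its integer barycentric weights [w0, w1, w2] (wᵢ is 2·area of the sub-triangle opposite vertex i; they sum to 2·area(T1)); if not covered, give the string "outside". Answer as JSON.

T0:
  2·area = 64  (B↔C swapped to make it positive)
  edge (10, 16)→(6, 4): d=(-4,-12) top-left  bias=+0
  edge (6, 4)→(10, 0): d=(4,-4) top-left  bias=+0
  edge (10, 0)→(10, 16): d=(0,16) right/bottom  bias=-1
    (2,0)@(5, 1): e=[0,-16,80] → ·  [on edge]
    (4,0)@(9, 1): e=[48,0,16] → █  [on edge]
    (5,0)@(11, 1): e=[72,8,-16] → ·
    (3,1)@(7, 3): e=[16,0,48] → █  [on edge]
    (5,1)@(11, 3): e=[64,16,-16] → ·
    (2,2)@(5, 5): e=[-16,0,80] → ·  [on edge]
    (3,2)@(7, 5): e=[8,8,48] → █
    (5,2)@(11, 5): e=[56,24,-16] → ·
    (1,3)@(3, 7): e=[-48,0,112] → ·  [on edge]
    (3,3)@(7, 7): e=[0,16,48] → █  [on edge]
    (5,3)@(11, 7): e=[48,32,-16] → ·
    (0,4)@(1, 9): e=[-80,0,144] → ·  [on edge]
    (4,6)@(9, 13): e=[0,48,16] → █  [on edge]
    (5,9)@(11, 19): e=[0,80,-16] → ·  [on edge]
  covered (10 px):
    · · · · █ · · ·
    · · · █ █ · · ·
    · · · █ █ · · ·
    · · · █ █ · · ·
    · · · · █ · · ·
    · · · · █ · · ·
    · · · · █ · · ·
    · · · · · · · ·
    · · · · · · · ·
    · · · · · · · ·
    · · · · · · · ·
T1:
  2·area = 16
  edge (10, 16)→(6, 4): d=(-4,-12) top-left  bias=+0
  edge (6, 4)→(8, 6): d=(2,2) right/bottom  bias=-1
  edge (8, 6)→(10, 16): d=(2,10) right/bottom  bias=-1
    (1,0)@(3, 1): e=[-24,0,40] → ·  [on edge]
    (2,0)@(5, 1): e=[0,-4,20] → ·  [on edge]
    (3,0)@(7, 1): e=[24,-8,0] → ·  [on edge]
    (2,1)@(5, 3): e=[-8,0,24] → ·  [on edge]
    (3,2)@(7, 5): e=[8,0,8] → ·  [on edge]
    (3,3)@(7, 7): e=[0,4,12] → █  [on edge]
    (4,3)@(9, 7): e=[24,0,-8] → ·  [on edge]
    (3,4)@(7, 9): e=[-8,8,16] → ·
    (5,4)@(11, 9): e=[40,0,-24] → ·  [on edge]
    (4,5)@(9, 11): e=[8,8,0] → ·  [on edge]
    (6,5)@(13, 11): e=[56,0,-40] → ·  [on edge]
    (4,6)@(9, 13): e=[0,12,4] → █  [on edge]
    (7,6)@(15, 13): e=[72,0,-56] → ·  [on edge]
    (5,9)@(11, 19): e=[0,20,-4] → ·  [on edge]
    (5,10)@(11, 21): e=[-8,24,0] → ·  [on edge]
  covered (2 px):
    · · · · · · · ·
    · · · · · · · ·
    · · · · · · · ·
    · · · █ · · · ·
    · · · · · · · ·
    · · · · · · · ·
    · · · · █ · · ·
    · · · · · · · ·
    · · · · · · · ·
    · · · · · · · ·
    · · · · · · · ·
T2:
  2·area = 9  (B↔C swapped to make it positive)
  edge (6, 14)→(3, 2): d=(-3,-12) top-left  bias=+0
  edge (3, 2)→(4, 3): d=(1,1) right/bottom  bias=-1
  edge (4, 3)→(6, 14): d=(2,11) right/bottom  bias=-1
    (2,4)@(5, 9): e=[3,5,1] → █
    (3,4)@(7, 9): e=[27,3,-21] → ·
    (2,5)@(5, 11): e=[-3,7,5] → ·
  covered (1 px):
    · · · · · · · ·
    · · · · · · · ·
    · · · · · · · ·
    · · · · · · · ·
    · · █ · · · · ·
    · · · · · · · ·
    · · · · · · · ·
    · · · · · · · ·
    · · · · · · · ·
    · · · · · · · ·
    · · · · · · · ·
T3:
  2·area = 43
  edge (10, 19)→(4, 20): d=(-6,1) right/bottom  bias=-1
  edge (4, 20)→(9, 12): d=(5,-8) top-left  bias=+0
  edge (9, 12)→(10, 19): d=(1,7) right/bottom  bias=-1
    (4,6)@(9, 13): e=[37,5,1] → █
    (5,6)@(11, 13): e=[35,21,-13] → ·
    (4,7)@(9, 15): e=[25,15,3] → █
    (5,7)@(11, 15): e=[23,31,-11] → ·
    (3,8)@(7, 17): e=[15,9,19] → █
    (5,8)@(11, 17): e=[11,41,-9] → ·
    (2,9)@(5, 19): e=[5,3,35] → █
    (5,9)@(11, 19): e=[-1,51,-7] → ·
    (2,10)@(5, 21): e=[-7,13,37] → ·
    (3,10)@(7, 21): e=[-9,29,23] → ·
    (4,10)@(9, 21): e=[-11,45,9] → ·
  covered (7 px):
    · · · · · · · ·
    · · · · · · · ·
    · · · · · · · ·
    · · · · · · · ·
    · · · · · · · ·
    · · · · · · · ·
    · · · · █ · · ·
    · · · · █ · · ·
    · · · █ █ · · ·
    · · █ █ █ · · ·
    · · · · · · · ·
T4:
  2·area = 100
  edge (14, 8)→(2, 16): d=(-12,8) right/bottom  bias=-1
  edge (2, 16)→(0, 9): d=(-2,-7) top-left  bias=+0
  edge (0, 9)→(14, 8): d=(14,-1) top-left  bias=+0
    (0,4)@(1, 9): e=[92,7,1] → █
    (1,4)@(3, 9): e=[76,21,3] → █
    (2,4)@(5, 9): e=[60,35,5] → █
    (3,4)@(7, 9): e=[44,49,7] → █
    (4,4)@(9, 9): e=[28,63,9] → █
    (5,4)@(11, 9): e=[12,77,11] → █
    (6,4)@(13, 9): e=[-4,91,13] → ·
    (0,5)@(1, 11): e=[68,3,29] → █
    (5,5)@(11, 11): e=[-12,73,39] → ·
    (0,6)@(1, 13): e=[44,-1,57] → ·
    (1,6)@(3, 13): e=[28,13,59] → █
    (3,6)@(7, 13): e=[-4,41,63] → ·
  covered (14 px):
    · · · · · · · ·
    · · · · · · · ·
    · · · · · · · ·
    · · · · · · · ·
    █ █ █ █ █ █ · ·
    █ █ █ █ █ · · ·
    · █ █ · · · · ·
    · █ · · · · · ·
    · · · · · · · ·
    · · · · · · · ·
    · · · · · · · ·

Answer: [12,4,0]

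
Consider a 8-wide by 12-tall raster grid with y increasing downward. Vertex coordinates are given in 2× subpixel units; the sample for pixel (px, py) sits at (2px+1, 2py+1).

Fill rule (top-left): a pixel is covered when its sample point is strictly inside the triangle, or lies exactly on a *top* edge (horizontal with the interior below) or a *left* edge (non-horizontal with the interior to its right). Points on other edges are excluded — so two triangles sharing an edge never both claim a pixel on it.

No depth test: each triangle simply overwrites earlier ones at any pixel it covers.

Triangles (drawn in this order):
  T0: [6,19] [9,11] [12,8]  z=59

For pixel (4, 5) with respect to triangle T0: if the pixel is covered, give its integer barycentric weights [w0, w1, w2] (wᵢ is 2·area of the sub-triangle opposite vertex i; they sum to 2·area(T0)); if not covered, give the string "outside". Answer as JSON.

T0:
  2·area = 15
  edge (6, 19)→(9, 11): d=(3,-8) top-left  bias=+0
  edge (9, 11)→(12, 8): d=(3,-3) top-left  bias=+0
  edge (12, 8)→(6, 19): d=(-6,11) right/bottom  bias=-1
    (7,2)@(15, 5): e=[30,0,-15] → ·  [on edge]
    (6,3)@(13, 7): e=[20,0,-5] → ·  [on edge]
    (5,4)@(11, 9): e=[10,0,5] → #  [on edge]
    (6,4)@(13, 9): e=[26,6,-17] → ·
    (4,5)@(9, 11): e=[0,0,15] → #  [on edge]
    (5,5)@(11, 11): e=[16,6,-7] → ·
    (3,6)@(7, 13): e=[-10,0,25] → ·  [on edge]
    (4,6)@(9, 13): e=[6,6,3] → #
    (5,6)@(11, 13): e=[22,12,-19] → ·
    (2,7)@(5, 15): e=[-20,0,35] → ·  [on edge]
    (4,7)@(9, 15): e=[12,12,-9] → ·
    (1,8)@(3, 17): e=[-30,0,45] → ·  [on edge]
    (0,9)@(1, 19): e=[-40,0,55] → ·  [on edge]
  covered (4 px):
    · · · · · · · ·
    · · · · · · · ·
    · · · · · · · ·
    · · · · · · · ·
    · · · · · # · ·
    · · · · # · · ·
    · · · · # · · ·
    · · · · · · · ·
    · · · # · · · ·
    · · · · · · · ·
    · · · · · · · ·
    · · · · · · · ·

Answer: [0,15,0]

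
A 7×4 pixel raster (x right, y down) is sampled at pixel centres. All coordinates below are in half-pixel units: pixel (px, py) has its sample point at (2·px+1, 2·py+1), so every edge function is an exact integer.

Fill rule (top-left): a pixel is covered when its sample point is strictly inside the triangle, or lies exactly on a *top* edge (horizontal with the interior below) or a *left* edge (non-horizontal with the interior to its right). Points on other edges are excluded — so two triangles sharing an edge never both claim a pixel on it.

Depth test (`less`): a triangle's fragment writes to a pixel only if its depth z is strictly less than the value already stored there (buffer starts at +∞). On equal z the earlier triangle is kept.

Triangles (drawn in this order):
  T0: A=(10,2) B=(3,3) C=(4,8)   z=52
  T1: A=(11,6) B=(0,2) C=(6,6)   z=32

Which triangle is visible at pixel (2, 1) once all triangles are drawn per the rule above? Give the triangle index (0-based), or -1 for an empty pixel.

T0:
  2·area = 36  (B↔C swapped to make it positive)
  edge (10, 2)→(4, 8): d=(-6,6) right/bottom  bias=-1
  edge (4, 8)→(3, 3): d=(-1,-5) top-left  bias=+0
  edge (3, 3)→(10, 2): d=(7,-1) top-left  bias=+0
    (5,0)@(11, 1): e=[0,42,-6] → .  [on edge]
    (1,1)@(3, 3): e=[36,0,0] → X  [on edge]
    (2,1)@(5, 3): e=[24,10,2] → X
    (3,1)@(7, 3): e=[12,20,4] → X
    (4,1)@(9, 3): e=[0,30,6] → .  [on edge]
    (1,2)@(3, 5): e=[24,-2,14] → .
    (2,2)@(5, 5): e=[12,8,16] → X
    (3,2)@(7, 5): e=[0,18,18] → .  [on edge]
    (2,3)@(5, 7): e=[0,6,30] → .  [on edge]
  covered (4 px):
    . . . . . . .
    . X X X . . .
    . . X . . . .
    . . . . . . .
T1:
  2·area = 20  (B↔C swapped to make it positive)
  edge (11, 6)→(6, 6): d=(-5,0) right/bottom  bias=-1
  edge (6, 6)→(0, 2): d=(-6,-4) top-left  bias=+0
  edge (0, 2)→(11, 6): d=(11,4) right/bottom  bias=-1
    (2,2)@(5, 5): e=[5,2,13] → X
    (3,2)@(7, 5): e=[5,10,5] → X
    (4,2)@(9, 5): e=[5,18,-3] → .
    (2,3)@(5, 7): e=[-5,-10,35] → .
    (3,3)@(7, 7): e=[-5,-2,27] → .
  covered (2 px):
    . . . . . . .
    . . . . . . .
    . . X X . . .
    . . . . . . .

Z-buffer (winner per pixel, '.' = empty):
  . . . . . . .
  . 0 0 0 . . .
  . . 1 1 . . .
  . . . . . . .

Answer: 0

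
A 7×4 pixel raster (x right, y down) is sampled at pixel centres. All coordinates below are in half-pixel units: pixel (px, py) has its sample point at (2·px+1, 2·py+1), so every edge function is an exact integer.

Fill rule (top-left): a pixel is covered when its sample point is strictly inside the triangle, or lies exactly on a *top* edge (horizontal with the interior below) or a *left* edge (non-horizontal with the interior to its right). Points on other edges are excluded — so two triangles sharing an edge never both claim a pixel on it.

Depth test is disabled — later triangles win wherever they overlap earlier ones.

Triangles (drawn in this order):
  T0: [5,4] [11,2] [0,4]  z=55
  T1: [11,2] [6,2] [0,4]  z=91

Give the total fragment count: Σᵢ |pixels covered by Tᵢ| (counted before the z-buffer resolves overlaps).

T0:
  2·area = 10  (B↔C swapped to make it positive)
  edge (5, 4)→(0, 4): d=(-5,0) right/bottom  bias=-1
  edge (0, 4)→(11, 2): d=(11,-2) top-left  bias=+0
  edge (11, 2)→(5, 4): d=(-6,2) right/bottom  bias=-1
    (3,1)@(7, 3): e=[5,3,2] → #
    (4,1)@(9, 3): e=[5,7,-2] → ·
    (3,2)@(7, 5): e=[-5,25,-10] → ·
  covered (1 px):
    · · · · · · ·
    · · · # · · ·
    · · · · · · ·
    · · · · · · ·
T1:
  2·area = 10  (B↔C swapped to make it positive)
  edge (11, 2)→(0, 4): d=(-11,2) right/bottom  bias=-1
  edge (0, 4)→(6, 2): d=(6,-2) top-left  bias=+0
  edge (6, 2)→(11, 2): d=(5,0) top-left  bias=+0
    (4,0)@(9, 1): e=[15,0,-5] → ·  [on edge]
    (1,1)@(3, 3): e=[5,0,5] → #  [on edge]
    (2,1)@(5, 3): e=[1,4,5] → #
    (3,1)@(7, 3): e=[-3,8,5] → ·
    (1,2)@(3, 5): e=[-17,12,15] → ·
    (2,2)@(5, 5): e=[-21,16,15] → ·
  covered (2 px):
    · · · · · · ·
    · # # · · · ·
    · · · · · · ·
    · · · · · · ·

Final: 3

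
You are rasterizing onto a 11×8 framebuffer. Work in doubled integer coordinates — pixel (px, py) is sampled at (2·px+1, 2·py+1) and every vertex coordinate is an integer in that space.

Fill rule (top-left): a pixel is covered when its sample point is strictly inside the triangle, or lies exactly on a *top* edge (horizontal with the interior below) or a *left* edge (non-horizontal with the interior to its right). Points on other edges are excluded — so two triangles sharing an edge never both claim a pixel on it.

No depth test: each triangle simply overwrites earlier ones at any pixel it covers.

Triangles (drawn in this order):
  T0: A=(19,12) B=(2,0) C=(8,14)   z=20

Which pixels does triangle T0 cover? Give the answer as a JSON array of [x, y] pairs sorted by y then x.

T0:
  2·area = 166  (B↔C swapped to make it positive)
  edge (19, 12)→(8, 14): d=(-11,2) right/bottom  bias=-1
  edge (8, 14)→(2, 0): d=(-6,-14) top-left  bias=+0
  edge (2, 0)→(19, 12): d=(17,12) right/bottom  bias=-1
    (1,0)@(3, 1): e=[153,8,5] → █
    (2,0)@(5, 1): e=[149,36,-19] → ·
    (1,1)@(3, 3): e=[131,-4,39] → ·
    (2,1)@(5, 3): e=[127,24,15] → █
    (3,1)@(7, 3): e=[123,52,-9] → ·
    (2,2)@(5, 5): e=[105,12,49] → █
    (3,2)@(7, 5): e=[101,40,25] → █
    (4,2)@(9, 5): e=[97,68,1] → █
    (5,2)@(11, 5): e=[93,96,-23] → ·
    (2,3)@(5, 7): e=[83,0,83] → █  [on edge]
    (5,3)@(11, 7): e=[71,84,11] → █
    (6,3)@(13, 7): e=[67,112,-13] → ·
  covered (22 px):
    · █ · · · · · · · · ·
    · · █ · · · · · · · ·
    · · █ █ █ · · · · · ·
    · · █ █ █ █ · · · · ·
    · · · █ █ █ █ · · · ·
    · · · █ █ █ █ █ █ · ·
    · · · · █ █ █ · · · ·
    · · · · · · · · · · ·

Answer: [[1,0],[2,1],[2,2],[3,2],[4,2],[2,3],[3,3],[4,3],[5,3],[3,4],[4,4],[5,4],[6,4],[3,5],[4,5],[5,5],[6,5],[7,5],[8,5],[4,6],[5,6],[6,6]]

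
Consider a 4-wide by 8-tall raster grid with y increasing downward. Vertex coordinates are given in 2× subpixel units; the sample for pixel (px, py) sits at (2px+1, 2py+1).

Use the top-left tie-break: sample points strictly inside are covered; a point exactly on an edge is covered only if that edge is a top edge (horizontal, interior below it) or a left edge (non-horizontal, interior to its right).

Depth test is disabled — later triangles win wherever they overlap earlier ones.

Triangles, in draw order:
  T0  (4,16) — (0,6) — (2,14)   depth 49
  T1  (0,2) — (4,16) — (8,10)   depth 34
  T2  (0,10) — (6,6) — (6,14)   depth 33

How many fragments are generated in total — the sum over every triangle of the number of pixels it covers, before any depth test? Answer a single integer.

T0:
  2·area = 12  (B↔C swapped to make it positive)
  edge (4, 16)→(2, 14): d=(-2,-2) top-left  bias=+0
  edge (2, 14)→(0, 6): d=(-2,-8) top-left  bias=+0
  edge (0, 6)→(4, 16): d=(4,10) right/bottom  bias=-1
    (0,4)@(1, 9): e=[8,2,2] → #
    (1,4)@(3, 9): e=[12,18,-18] → ·
    (0,5)@(1, 11): e=[4,-2,10] → ·
    (0,6)@(1, 13): e=[0,-6,18] → ·  [on edge]
    (1,7)@(3, 15): e=[0,6,6] → #  [on edge]
    (2,7)@(5, 15): e=[4,22,-14] → ·
  covered (2 px):
    · · · ·
    · · · ·
    · · · ·
    · · · ·
    # · · ·
    · · · ·
    · · · ·
    · # · ·
T1:
  2·area = 80  (B↔C swapped to make it positive)
  edge (0, 2)→(8, 10): d=(8,8) right/bottom  bias=-1
  edge (8, 10)→(4, 16): d=(-4,6) right/bottom  bias=-1
  edge (4, 16)→(0, 2): d=(-4,-14) top-left  bias=+0
    (0,1)@(1, 3): e=[0,70,10] → ·  [on edge]
    (0,2)@(1, 5): e=[16,62,2] → #
    (1,2)@(3, 5): e=[0,50,30] → ·  [on edge]
    (0,3)@(1, 7): e=[32,54,-6] → ·
    (1,3)@(3, 7): e=[16,42,22] → #
    (2,3)@(5, 7): e=[0,30,50] → ·  [on edge]
    (1,4)@(3, 9): e=[32,34,14] → #
    (2,4)@(5, 9): e=[16,22,42] → #
    (3,4)@(7, 9): e=[0,10,70] → ·  [on edge]
    (1,5)@(3, 11): e=[48,26,6] → #
    (3,5)@(7, 11): e=[16,2,62] → #
    (1,6)@(3, 13): e=[64,18,-2] → ·
  covered (8 px):
    · · · ·
    · · · ·
    # · · ·
    · # · ·
    · # # ·
    · # # #
    · · # ·
    · · · ·
T2:
  2·area = 48
  edge (0, 10)→(6, 6): d=(6,-4) top-left  bias=+0
  edge (6, 6)→(6, 14): d=(0,8) right/bottom  bias=-1
  edge (6, 14)→(0, 10): d=(-6,-4) top-left  bias=+0
    (2,3)@(5, 7): e=[2,8,38] → #
    (3,3)@(7, 7): e=[10,-8,46] → ·
    (1,4)@(3, 9): e=[6,24,18] → #
    (3,4)@(7, 9): e=[22,-8,34] → ·
    (1,5)@(3, 11): e=[18,24,6] → #
    (3,5)@(7, 11): e=[34,-8,22] → ·
    (1,6)@(3, 13): e=[30,24,-6] → ·
    (2,6)@(5, 13): e=[38,8,2] → #
    (3,6)@(7, 13): e=[46,-8,10] → ·
    (2,7)@(5, 15): e=[50,8,-10] → ·
  covered (6 px):
    · · · ·
    · · · ·
    · · · ·
    · · # ·
    · # # ·
    · # # ·
    · · # ·
    · · · ·

Result: 16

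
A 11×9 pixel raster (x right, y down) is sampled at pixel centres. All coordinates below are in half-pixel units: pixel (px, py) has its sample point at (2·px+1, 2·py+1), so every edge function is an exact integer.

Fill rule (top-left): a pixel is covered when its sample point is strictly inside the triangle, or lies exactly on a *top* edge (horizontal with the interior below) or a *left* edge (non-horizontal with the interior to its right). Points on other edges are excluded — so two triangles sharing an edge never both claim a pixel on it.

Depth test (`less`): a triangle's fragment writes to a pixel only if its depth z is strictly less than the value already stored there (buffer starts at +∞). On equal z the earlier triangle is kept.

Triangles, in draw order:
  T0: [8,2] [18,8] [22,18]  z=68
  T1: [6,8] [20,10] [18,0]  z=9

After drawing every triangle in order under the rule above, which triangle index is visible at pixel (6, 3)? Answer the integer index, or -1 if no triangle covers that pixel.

T0:
  2·area = 76
  edge (8, 2)→(18, 8): d=(10,6) right/bottom  bias=-1
  edge (18, 8)→(22, 18): d=(4,10) right/bottom  bias=-1
  edge (22, 18)→(8, 2): d=(-14,-16) top-left  bias=+0
    (4,1)@(9, 3): e=[4,70,2] → #
    (5,1)@(11, 3): e=[-8,50,34] → ·
    (4,2)@(9, 5): e=[24,78,-26] → ·
    (5,2)@(11, 5): e=[12,58,6] → #
    (6,2)@(13, 5): e=[0,38,38] → ·  [on edge]
    (5,3)@(11, 7): e=[32,66,-22] → ·
    (6,3)@(13, 7): e=[20,46,10] → #
    (7,3)@(15, 7): e=[8,26,42] → #
    (8,3)@(17, 7): e=[-4,6,74] → ·
    (6,4)@(13, 9): e=[40,54,-18] → ·
    (7,4)@(15, 9): e=[28,34,14] → #
    (8,4)@(17, 9): e=[16,14,46] → #
  covered (9 px):
    · · · · · · · · · · ·
    · · · · # · · · · · ·
    · · · · · # · · · · ·
    · · · · · · # # · · ·
    · · · · · · · # # · ·
    · · · · · · · · # # ·
    · · · · · · · · · # ·
    · · · · · · · · · · ·
    · · · · · · · · · · ·
T1:
  2·area = 136  (B↔C swapped to make it positive)
  edge (6, 8)→(18, 0): d=(12,-8) top-left  bias=+0
  edge (18, 0)→(20, 10): d=(2,10) right/bottom  bias=-1
  edge (20, 10)→(6, 8): d=(-14,-2) top-left  bias=+0
    (8,0)@(17, 1): e=[4,12,120] → #
    (9,0)@(19, 1): e=[20,-8,124] → ·
    (7,1)@(15, 3): e=[12,36,88] → #
    (9,1)@(19, 3): e=[44,-4,96] → ·
    (5,2)@(11, 5): e=[4,80,52] → #
    (6,2)@(13, 5): e=[20,60,56] → #
    (9,2)@(19, 5): e=[68,0,68] → ·  [on edge]
    (4,3)@(9, 7): e=[12,104,20] → #
    (9,3)@(19, 7): e=[92,4,40] → #
    (10,3)@(21, 7): e=[108,-16,44] → ·
    (4,4)@(9, 9): e=[36,108,-8] → ·
    (5,4)@(11, 9): e=[52,88,-4] → ·
    (6,4)@(13, 9): e=[68,68,0] → #  [on edge]
    (10,7)@(21, 15): e=[204,0,-68] → ·  [on edge]
  covered (17 px):
    · · · · · · · · # · ·
    · · · · · · · # # · ·
    · · · · · # # # # · ·
    · · · · # # # # # # ·
    · · · · · · # # # # ·
    · · · · · · · · · · ·
    · · · · · · · · · · ·
    · · · · · · · · · · ·
    · · · · · · · · · · ·

Z-buffer (winner per pixel, '.' = empty):
  . . . . . . . . 1 . .
  . . . . 0 . . 1 1 . .
  . . . . . 1 1 1 1 . .
  . . . . 1 1 1 1 1 1 .
  . . . . . . 1 1 1 1 .
  . . . . . . . . 0 0 .
  . . . . . . . . . 0 .
  . . . . . . . . . . .
  . . . . . . . . . . .

Result: 1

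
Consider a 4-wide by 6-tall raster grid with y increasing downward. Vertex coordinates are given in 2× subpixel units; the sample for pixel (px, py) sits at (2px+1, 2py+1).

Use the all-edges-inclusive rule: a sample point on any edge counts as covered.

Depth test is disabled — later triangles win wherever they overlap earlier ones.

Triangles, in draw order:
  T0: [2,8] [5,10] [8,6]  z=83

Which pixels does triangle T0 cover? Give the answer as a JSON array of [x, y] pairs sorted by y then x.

T0:
  2·area = 18  (B↔C swapped to make it positive)
  edge (2, 8)→(8, 6): d=(6,-2) inclusive
  edge (8, 6)→(5, 10): d=(-3,4) inclusive
  edge (5, 10)→(2, 8): d=(-3,-2) inclusive
    (2,3)@(5, 7): e=[0,9,9] → #  [on edge]
    (3,3)@(7, 7): e=[4,1,13] → #
    (2,4)@(5, 9): e=[12,3,3] → #
    (3,4)@(7, 9): e=[16,-5,7] → ·
    (2,5)@(5, 11): e=[24,-3,-3] → ·
  covered (3 px):
    · · · ·
    · · · ·
    · · · ·
    · · # #
    · · # ·
    · · · ·

Result: [[2,3],[3,3],[2,4]]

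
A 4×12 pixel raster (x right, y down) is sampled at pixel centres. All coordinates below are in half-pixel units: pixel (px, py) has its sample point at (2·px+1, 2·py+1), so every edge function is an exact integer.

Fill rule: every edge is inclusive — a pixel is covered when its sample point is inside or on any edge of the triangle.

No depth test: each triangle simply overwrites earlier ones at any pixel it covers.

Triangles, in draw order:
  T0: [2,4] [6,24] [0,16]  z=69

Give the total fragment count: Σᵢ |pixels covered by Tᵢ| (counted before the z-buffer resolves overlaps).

T0:
  2·area = 88
  edge (2, 4)→(6, 24): d=(4,20) inclusive
  edge (6, 24)→(0, 16): d=(-6,-8) inclusive
  edge (0, 16)→(2, 4): d=(2,-12) inclusive
    (1,4)@(3, 9): e=[0,66,22] → #  [on edge]
    (2,4)@(5, 9): e=[-40,82,46] → ·
    (0,5)@(1, 11): e=[48,38,2] → #
    (2,5)@(5, 11): e=[-32,70,50] → ·
    (0,6)@(1, 13): e=[56,26,6] → #
    (2,6)@(5, 13): e=[-24,58,54] → ·
    (0,7)@(1, 15): e=[64,14,10] → #
    (2,7)@(5, 15): e=[-16,46,58] → ·
    (0,8)@(1, 17): e=[72,2,14] → #
    (2,8)@(5, 17): e=[-8,34,62] → ·
    (0,9)@(1, 19): e=[80,-10,18] → ·
    (1,9)@(3, 19): e=[40,6,42] → #
    (2,9)@(5, 19): e=[0,22,66] → #  [on edge]
  covered (12 px):
    · · · ·
    · · · ·
    · · · ·
    · · · ·
    · # · ·
    # # · ·
    # # · ·
    # # · ·
    # # · ·
    · # # ·
    · · # ·
    · · · ·

Result: 12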